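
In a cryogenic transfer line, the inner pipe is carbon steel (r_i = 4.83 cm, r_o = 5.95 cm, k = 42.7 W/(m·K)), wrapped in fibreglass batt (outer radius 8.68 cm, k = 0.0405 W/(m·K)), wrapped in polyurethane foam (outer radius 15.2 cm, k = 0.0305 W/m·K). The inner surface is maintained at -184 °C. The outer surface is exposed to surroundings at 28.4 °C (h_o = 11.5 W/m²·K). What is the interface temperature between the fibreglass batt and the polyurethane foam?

Treat each layer as a resistance in series:
  R'_carbon steel = ln(0.0595/0.0483)/(2πk) = 0.2085/(2π·42.7) = 7.773×10^-4 m·K/W
  R'_fibreglass batt = ln(0.0868/0.0595)/(2πk) = 0.3776/(2π·0.0405) = 1.484 m·K/W
  R'_polyurethane foam = ln(0.152/0.0868)/(2πk) = 0.5603/(2π·0.0305) = 2.924 m·K/W
  R'_conv,out = 1/(2πr h) = 1/(2π·0.152·11.5) = 0.09105 m·K/W
ΣR = 7.773×10^-4 + 1.484 + 2.924 + 0.09105 = 4.500 m·K/W
Q' = ΔT/ΣR = (-184 °C − 28.4 °C)/4.500 = -47.20 W/m
From the inner boundary to the fibreglass batt/polyurethane foam interface, ΣR_partial = 1.485 m·K/W.
T_interface = T_in − Q'·ΣR_partial = -184 °C − (-47.20)(1.485) = -114 °C

T = -114 °C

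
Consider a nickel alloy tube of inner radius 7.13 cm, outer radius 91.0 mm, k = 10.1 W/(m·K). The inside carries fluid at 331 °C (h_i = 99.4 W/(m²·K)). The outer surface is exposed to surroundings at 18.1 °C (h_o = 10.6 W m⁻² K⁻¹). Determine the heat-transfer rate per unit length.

Series thermal resistances, inner to outer:
  R'_conv,in = 1/(2πr h) = 1/(2π·0.0713·99.4) = 0.02246 m·K/W
  R'_nickel alloy = ln(0.0910/0.0713)/(2πk) = 0.2440/(2π·10.1) = 0.003844 m·K/W
  R'_conv,out = 1/(2πr h) = 1/(2π·0.0910·10.6) = 0.1650 m·K/W
ΣR = 0.02246 + 0.003844 + 0.1650 = 0.1913 m·K/W
Q' = ΔT/ΣR = (331 °C − 18.1 °C)/0.1913 = 1640 W/m

Q' = 1640 W/m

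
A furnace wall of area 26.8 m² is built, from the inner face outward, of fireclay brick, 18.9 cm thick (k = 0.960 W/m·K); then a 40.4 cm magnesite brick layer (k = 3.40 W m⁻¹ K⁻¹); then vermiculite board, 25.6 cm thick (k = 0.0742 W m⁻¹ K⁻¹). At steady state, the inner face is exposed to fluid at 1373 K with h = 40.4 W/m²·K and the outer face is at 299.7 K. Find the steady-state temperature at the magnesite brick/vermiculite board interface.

T = 1277 K

Treat each layer as a resistance in series:
  R_conv,in = 1/(hA) = 1/(40.4·26.8) = 9.236×10^-4 K/W
  R_fireclay brick = L/(kA) = 0.189/(0.960·26.8) = 0.007346 K/W
  R_magnesite brick = L/(kA) = 0.404/(3.40·26.8) = 0.004434 K/W
  R_vermiculite board = L/(kA) = 0.256/(0.0742·26.8) = 0.1287 K/W
ΣR = 9.236×10^-4 + 0.007346 + 0.004434 + 0.1287 = 0.1414 K/W
Q = ΔT/ΣR = (1373 K − 299.7 K)/0.1414 = 7591 W
From the inner boundary to the magnesite brick/vermiculite board interface, ΣR_partial = 0.01270 K/W.
T_interface = T_in − Q·ΣR_partial = 1373 K − (7591)(0.01270) = 1277 K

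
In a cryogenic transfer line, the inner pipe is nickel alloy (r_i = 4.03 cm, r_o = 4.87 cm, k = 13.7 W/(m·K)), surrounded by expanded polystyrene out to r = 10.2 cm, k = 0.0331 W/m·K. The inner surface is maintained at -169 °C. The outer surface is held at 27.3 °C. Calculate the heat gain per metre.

Q' = 55.2 W/m

Resistance network (inner→outer):
  R'_nickel alloy = ln(0.0487/0.0403)/(2πk) = 0.1893/(2π·13.7) = 0.002199 m·K/W
  R'_expanded polystyrene = ln(0.102/0.0487)/(2πk) = 0.7393/(2π·0.0331) = 3.555 m·K/W
ΣR = 0.002199 + 3.555 = 3.557 m·K/W
Q' = ΔT/ΣR = (-169 °C − 27.3 °C)/3.557 = -55.2 W/m
(Negative Q' ⇒ heat flows inward; heat gain = 55.2 W/m.)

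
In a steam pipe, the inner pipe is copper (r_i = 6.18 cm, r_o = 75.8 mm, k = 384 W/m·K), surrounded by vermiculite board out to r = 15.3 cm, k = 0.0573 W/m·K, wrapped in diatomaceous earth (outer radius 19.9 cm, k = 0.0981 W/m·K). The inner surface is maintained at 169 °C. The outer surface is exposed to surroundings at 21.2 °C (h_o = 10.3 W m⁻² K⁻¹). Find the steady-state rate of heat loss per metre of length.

Resistance network (inner→outer):
  R'_copper = ln(0.0758/0.0618)/(2πk) = 0.2042/(2π·384) = 8.463×10^-5 m·K/W
  R'_vermiculite board = ln(0.153/0.0758)/(2πk) = 0.7023/(2π·0.0573) = 1.951 m·K/W
  R'_diatomaceous earth = ln(0.199/0.153)/(2πk) = 0.2629/(2π·0.0981) = 0.4265 m·K/W
  R'_conv,out = 1/(2πr h) = 1/(2π·0.199·10.3) = 0.07765 m·K/W
ΣR = 8.463×10^-5 + 1.951 + 0.4265 + 0.07765 = 2.455 m·K/W
Q' = ΔT/ΣR = (169 °C − 21.2 °C)/2.455 = 60.2 W/m

Q' = 60.2 W/m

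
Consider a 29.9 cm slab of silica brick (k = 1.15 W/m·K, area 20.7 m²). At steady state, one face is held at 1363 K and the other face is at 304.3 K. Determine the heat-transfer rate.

Q = 84300 W

Q = kA·ΔT/L = 1.15 × 20.7 × |1363 K − 304.3 K| / 0.299 = 84300 W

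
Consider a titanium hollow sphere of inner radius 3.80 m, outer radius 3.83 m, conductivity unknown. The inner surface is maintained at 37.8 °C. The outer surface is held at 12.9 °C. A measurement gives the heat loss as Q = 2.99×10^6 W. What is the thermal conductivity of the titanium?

ΣR = ΔT/Q = |37.8 − 12.9|/2.99×10^6 = 8.328×10^-6 K/W
(1/r₁−1/r₂)/(4πk) = 8.328×10^-6 ⇒ k = 0.002061/(4π·8.328×10^-6) = 19.7 W/m·K

k = 19.7 W/m·K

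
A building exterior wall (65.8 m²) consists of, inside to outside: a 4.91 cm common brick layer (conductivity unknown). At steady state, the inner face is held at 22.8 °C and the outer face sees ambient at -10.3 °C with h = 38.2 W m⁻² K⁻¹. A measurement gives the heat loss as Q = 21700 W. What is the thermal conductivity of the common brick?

k = 0.662 W/m·K

ΣR = ΔT/Q = |22.8 − -10.3|/21700 = 0.001525 K/W
Known resistances:
  R_conv,out = 1/(hA) = 1/(38.2·65.8) = 3.978×10^-4 K/W
R_common brick = ΣR − ΣR_known = 0.001525 − 3.978×10^-4 = 0.001127 K/W
L/(kA) = 0.001127 ⇒ k = 0.0491/(0.001127·65.8) = 0.662 W/m·K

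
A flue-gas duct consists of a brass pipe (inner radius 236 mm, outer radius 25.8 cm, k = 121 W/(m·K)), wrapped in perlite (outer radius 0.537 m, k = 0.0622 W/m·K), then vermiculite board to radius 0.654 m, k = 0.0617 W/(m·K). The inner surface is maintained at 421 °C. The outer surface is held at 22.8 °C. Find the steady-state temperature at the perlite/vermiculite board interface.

T = 108 °C

Treat each layer as a resistance in series:
  R'_brass = ln(0.258/0.236)/(2πk) = 0.08913/(2π·121) = 1.172×10^-4 m·K/W
  R'_perlite = ln(0.537/0.258)/(2πk) = 0.7330/(2π·0.0622) = 1.876 m·K/W
  R'_vermiculite board = ln(0.654/0.537)/(2πk) = 0.1971/(2π·0.0617) = 0.5084 m·K/W
ΣR = 1.172×10^-4 + 1.876 + 0.5084 = 2.385 m·K/W
Q' = ΔT/ΣR = (421 °C − 22.8 °C)/2.385 = 167.0 W/m
From the inner boundary to the perlite/vermiculite board interface, ΣR_partial = 1.876 m·K/W.
T_interface = T_in − Q'·ΣR_partial = 421 °C − (167.0)(1.876) = 108 °C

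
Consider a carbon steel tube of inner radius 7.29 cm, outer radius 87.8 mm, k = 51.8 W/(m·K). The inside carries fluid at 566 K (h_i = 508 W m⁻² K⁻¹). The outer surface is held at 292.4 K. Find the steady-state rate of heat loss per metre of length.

Q' = 56.2 kW/m

Resistance network (inner→outer):
  R'_conv,in = 1/(2πr h) = 1/(2π·0.0729·508) = 0.004298 m·K/W
  R'_carbon steel = ln(0.0878/0.0729)/(2πk) = 0.1860/(2π·51.8) = 5.714×10^-4 m·K/W
ΣR = 0.004298 + 5.714×10^-4 = 0.004869 m·K/W
Q' = ΔT/ΣR = (566 K − 292.4 K)/0.004869 = 56200 W/m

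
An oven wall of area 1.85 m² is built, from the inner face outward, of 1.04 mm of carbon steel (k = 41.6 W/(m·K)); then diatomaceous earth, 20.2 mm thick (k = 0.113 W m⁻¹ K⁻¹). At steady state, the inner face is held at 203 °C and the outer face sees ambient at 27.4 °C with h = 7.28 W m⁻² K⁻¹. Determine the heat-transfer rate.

Resistance network (inner→outer):
  R_carbon steel = L/(kA) = 0.00104/(41.6·1.85) = 1.351×10^-5 K/W
  R_diatomaceous earth = L/(kA) = 0.0202/(0.113·1.85) = 0.09663 K/W
  R_conv,out = 1/(hA) = 1/(7.28·1.85) = 0.07425 K/W
ΣR = 1.351×10^-5 + 0.09663 + 0.07425 = 0.1709 K/W
Q = ΔT/ΣR = (203 °C − 27.4 °C)/0.1709 = 1030 W

Q = 1030 W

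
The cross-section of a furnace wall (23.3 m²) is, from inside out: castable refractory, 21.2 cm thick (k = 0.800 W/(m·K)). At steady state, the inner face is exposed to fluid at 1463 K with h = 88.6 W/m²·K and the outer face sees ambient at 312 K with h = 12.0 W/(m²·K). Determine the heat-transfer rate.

Q = 74.6 kW

Series thermal resistances, inner to outer:
  R_conv,in = 1/(hA) = 1/(88.6·23.3) = 4.844×10^-4 K/W
  R_castable refractory = L/(kA) = 0.212/(0.800·23.3) = 0.01137 K/W
  R_conv,out = 1/(hA) = 1/(12.0·23.3) = 0.003577 K/W
ΣR = 4.844×10^-4 + 0.01137 + 0.003577 = 0.01543 K/W
Q = ΔT/ΣR = (1463 K − 312 K)/0.01543 = 74600 W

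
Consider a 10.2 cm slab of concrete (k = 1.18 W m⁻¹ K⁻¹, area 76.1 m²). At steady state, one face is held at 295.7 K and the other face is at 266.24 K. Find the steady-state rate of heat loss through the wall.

Q = kA·ΔT/L = 1.18 × 76.1 × |295.7 K − 266.24 K| / 0.102 = 25900 W

Q = 25900 W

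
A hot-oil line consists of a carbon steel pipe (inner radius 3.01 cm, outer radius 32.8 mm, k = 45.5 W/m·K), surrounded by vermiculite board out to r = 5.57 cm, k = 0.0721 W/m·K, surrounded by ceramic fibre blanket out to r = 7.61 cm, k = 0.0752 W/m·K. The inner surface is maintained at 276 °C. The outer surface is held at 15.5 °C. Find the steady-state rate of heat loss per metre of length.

Treat each layer as a resistance in series:
  R'_carbon steel = ln(0.0328/0.0301)/(2πk) = 0.08590/(2π·45.5) = 3.005×10^-4 m·K/W
  R'_vermiculite board = ln(0.0557/0.0328)/(2πk) = 0.5296/(2π·0.0721) = 1.169 m·K/W
  R'_ceramic fibre blanket = ln(0.0761/0.0557)/(2πk) = 0.3121/(2π·0.0752) = 0.6605 m·K/W
ΣR = 3.005×10^-4 + 1.169 + 0.6605 = 1.830 m·K/W
Q' = ΔT/ΣR = (276 °C − 15.5 °C)/1.830 = 142 W/m

Q' = 142 W/m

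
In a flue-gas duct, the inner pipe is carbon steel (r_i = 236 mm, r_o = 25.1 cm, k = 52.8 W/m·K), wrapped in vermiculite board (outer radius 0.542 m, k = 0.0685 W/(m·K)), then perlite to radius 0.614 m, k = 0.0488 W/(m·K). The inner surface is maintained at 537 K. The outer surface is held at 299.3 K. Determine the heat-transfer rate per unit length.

Q' = 108 W/m

Resistance network (inner→outer):
  R'_carbon steel = ln(0.251/0.236)/(2πk) = 0.06162/(2π·52.8) = 1.857×10^-4 m·K/W
  R'_vermiculite board = ln(0.542/0.251)/(2πk) = 0.7698/(2π·0.0685) = 1.789 m·K/W
  R'_perlite = ln(0.614/0.542)/(2πk) = 0.1247/(2π·0.0488) = 0.4068 m·K/W
ΣR = 1.857×10^-4 + 1.789 + 0.4068 = 2.196 m·K/W
Q' = ΔT/ΣR = (537 K − 299.3 K)/2.196 = 108 W/m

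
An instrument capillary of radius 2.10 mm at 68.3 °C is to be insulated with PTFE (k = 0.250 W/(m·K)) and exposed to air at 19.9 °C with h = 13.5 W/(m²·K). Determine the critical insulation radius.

r_cr = 1.85 cm

For a cylinder, r_cr = k_ins/h = 0.250/13.5 = 0.0185 m = 1.85 cm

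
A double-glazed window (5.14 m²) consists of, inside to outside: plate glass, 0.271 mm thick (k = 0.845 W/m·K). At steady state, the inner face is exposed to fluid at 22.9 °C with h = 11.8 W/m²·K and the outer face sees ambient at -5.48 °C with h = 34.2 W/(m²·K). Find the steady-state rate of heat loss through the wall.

Series thermal resistances, inner to outer:
  R_conv,in = 1/(hA) = 1/(11.8·5.14) = 0.01649 K/W
  R_plate glass = L/(kA) = 2.71×10^-4/(0.845·5.14) = 6.239×10^-5 K/W
  R_conv,out = 1/(hA) = 1/(34.2·5.14) = 0.005689 K/W
ΣR = 0.01649 + 6.239×10^-5 + 0.005689 = 0.02224 K/W
Q = ΔT/ΣR = (22.9 °C − -5.48 °C)/0.02224 = 1280 W

Q = 1280 W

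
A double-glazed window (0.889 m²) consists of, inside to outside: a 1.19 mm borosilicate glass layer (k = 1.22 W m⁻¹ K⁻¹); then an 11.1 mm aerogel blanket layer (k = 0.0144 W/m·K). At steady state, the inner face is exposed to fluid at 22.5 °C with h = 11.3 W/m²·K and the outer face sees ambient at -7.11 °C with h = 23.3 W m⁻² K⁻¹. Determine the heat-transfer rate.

Q = 29.1 W

Series thermal resistances, inner to outer:
  R_conv,in = 1/(hA) = 1/(11.3·0.889) = 0.09955 K/W
  R_borosilicate glass = L/(kA) = 0.00119/(1.22·0.889) = 0.001097 K/W
  R_aerogel blanket = L/(kA) = 0.0111/(0.0144·0.889) = 0.8671 K/W
  R_conv,out = 1/(hA) = 1/(23.3·0.889) = 0.04828 K/W
ΣR = 0.09955 + 0.001097 + 0.8671 + 0.04828 = 1.016 K/W
Q = ΔT/ΣR = (22.5 °C − -7.11 °C)/1.016 = 29.1 W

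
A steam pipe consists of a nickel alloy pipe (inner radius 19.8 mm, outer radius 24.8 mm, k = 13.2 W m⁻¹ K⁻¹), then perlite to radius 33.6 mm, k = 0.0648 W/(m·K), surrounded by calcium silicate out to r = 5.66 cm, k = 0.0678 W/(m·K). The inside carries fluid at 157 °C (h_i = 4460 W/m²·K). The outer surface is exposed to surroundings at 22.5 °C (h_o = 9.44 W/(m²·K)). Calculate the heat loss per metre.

Q' = 59.2 W/m

Series thermal resistances, inner to outer:
  R'_conv,in = 1/(2πr h) = 1/(2π·0.0198·4460) = 0.001802 m·K/W
  R'_nickel alloy = ln(0.0248/0.0198)/(2πk) = 0.2252/(2π·13.2) = 0.002715 m·K/W
  R'_perlite = ln(0.0336/0.0248)/(2πk) = 0.3037/(2π·0.0648) = 0.7459 m·K/W
  R'_calcium silicate = ln(0.0566/0.0336)/(2πk) = 0.5215/(2π·0.0678) = 1.224 m·K/W
  R'_conv,out = 1/(2πr h) = 1/(2π·0.0566·9.44) = 0.2979 m·K/W
ΣR = 0.001802 + 0.002715 + 0.7459 + 1.224 + 0.2979 = 2.272 m·K/W
Q' = ΔT/ΣR = (157 °C − 22.5 °C)/2.272 = 59.2 W/m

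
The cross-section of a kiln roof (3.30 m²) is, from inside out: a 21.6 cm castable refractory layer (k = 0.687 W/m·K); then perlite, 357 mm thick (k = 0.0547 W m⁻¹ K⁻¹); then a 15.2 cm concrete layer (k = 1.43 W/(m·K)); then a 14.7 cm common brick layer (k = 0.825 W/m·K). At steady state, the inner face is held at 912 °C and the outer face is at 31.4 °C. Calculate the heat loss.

Series thermal resistances, inner to outer:
  R_castable refractory = L/(kA) = 0.216/(0.687·3.30) = 0.09528 K/W
  R_perlite = L/(kA) = 0.357/(0.0547·3.30) = 1.978 K/W
  R_concrete = L/(kA) = 0.152/(1.43·3.30) = 0.03221 K/W
  R_common brick = L/(kA) = 0.147/(0.825·3.30) = 0.05399 K/W
ΣR = 0.09528 + 1.978 + 0.03221 + 0.05399 = 2.159 K/W
Q = ΔT/ΣR = (912 °C − 31.4 °C)/2.159 = 408 W

Q = 408 W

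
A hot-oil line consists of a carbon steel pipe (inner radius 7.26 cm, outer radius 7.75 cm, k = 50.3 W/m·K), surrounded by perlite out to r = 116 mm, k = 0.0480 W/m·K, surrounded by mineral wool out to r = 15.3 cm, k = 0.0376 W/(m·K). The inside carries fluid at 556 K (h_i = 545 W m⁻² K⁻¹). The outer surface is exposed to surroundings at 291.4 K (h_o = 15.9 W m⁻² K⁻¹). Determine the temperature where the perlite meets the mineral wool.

Treat each layer as a resistance in series:
  R'_conv,in = 1/(2πr h) = 1/(2π·0.0726·545) = 0.004022 m·K/W
  R'_carbon steel = ln(0.0775/0.0726)/(2πk) = 0.06531/(2π·50.3) = 2.067×10^-4 m·K/W
  R'_perlite = ln(0.116/0.0775)/(2πk) = 0.4033/(2π·0.0480) = 1.337 m·K/W
  R'_mineral wool = ln(0.153/0.116)/(2πk) = 0.2768/(2π·0.0376) = 1.172 m·K/W
  R'_conv,out = 1/(2πr h) = 1/(2π·0.153·15.9) = 0.06542 m·K/W
ΣR = 0.004022 + 2.067×10^-4 + 1.337 + 1.172 + 0.06542 = 2.579 m·K/W
Q' = ΔT/ΣR = (556 K − 291.4 K)/2.579 = 102.6 W/m
From the inner boundary to the perlite/mineral wool interface, ΣR_partial = 1.341 m·K/W.
T_interface = T_in − Q'·ΣR_partial = 556 K − (102.6)(1.341) = 418 K

T = 418 K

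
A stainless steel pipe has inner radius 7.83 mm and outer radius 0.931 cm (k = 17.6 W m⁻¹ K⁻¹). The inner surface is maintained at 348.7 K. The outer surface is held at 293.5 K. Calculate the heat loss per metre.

Q' = 2πk·ΔT/ln(r₂/r₁) = 2π × 17.6 × 55.2 / ln(0.00931/0.00783) = 35300 W/m

Q' = 35300 W/m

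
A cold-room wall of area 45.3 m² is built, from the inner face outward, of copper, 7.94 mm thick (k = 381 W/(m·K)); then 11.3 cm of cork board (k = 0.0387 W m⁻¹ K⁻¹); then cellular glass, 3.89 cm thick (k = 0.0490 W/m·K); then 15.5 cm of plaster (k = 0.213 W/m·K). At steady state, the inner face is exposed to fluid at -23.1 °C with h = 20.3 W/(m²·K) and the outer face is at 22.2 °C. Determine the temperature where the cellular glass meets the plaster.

Series thermal resistances, inner to outer:
  R_conv,in = 1/(hA) = 1/(20.3·45.3) = 0.001087 K/W
  R_copper = L/(kA) = 0.00794/(381·45.3) = 4.600×10^-7 K/W
  R_cork board = L/(kA) = 0.113/(0.0387·45.3) = 0.06446 K/W
  R_cellular glass = L/(kA) = 0.0389/(0.0490·45.3) = 0.01752 K/W
  R_plaster = L/(kA) = 0.155/(0.213·45.3) = 0.01606 K/W
ΣR = 0.001087 + 4.600×10^-7 + 0.06446 + 0.01752 + 0.01606 = 0.09913 K/W
Q = ΔT/ΣR = (-23.1 °C − 22.2 °C)/0.09913 = -457.0 W
From the inner boundary to the cellular glass/plaster interface, ΣR_partial = 0.08307 K/W.
T_interface = T_in − Q·ΣR_partial = -23.1 °C − (-457.0)(0.08307) = 14.9 °C

T = 14.9 °C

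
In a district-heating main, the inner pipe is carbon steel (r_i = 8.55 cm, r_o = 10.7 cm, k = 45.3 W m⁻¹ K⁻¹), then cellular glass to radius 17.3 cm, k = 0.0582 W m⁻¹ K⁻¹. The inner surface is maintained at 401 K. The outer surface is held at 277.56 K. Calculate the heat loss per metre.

Resistance network (inner→outer):
  R'_carbon steel = ln(0.107/0.0855)/(2πk) = 0.2243/(2π·45.3) = 7.881×10^-4 m·K/W
  R'_cellular glass = ln(0.173/0.107)/(2πk) = 0.4805/(2π·0.0582) = 1.314 m·K/W
ΣR = 7.881×10^-4 + 1.314 = 1.315 m·K/W
Q' = ΔT/ΣR = (401 K − 277.56 K)/1.315 = 93.9 W/m

Q' = 93.9 W/m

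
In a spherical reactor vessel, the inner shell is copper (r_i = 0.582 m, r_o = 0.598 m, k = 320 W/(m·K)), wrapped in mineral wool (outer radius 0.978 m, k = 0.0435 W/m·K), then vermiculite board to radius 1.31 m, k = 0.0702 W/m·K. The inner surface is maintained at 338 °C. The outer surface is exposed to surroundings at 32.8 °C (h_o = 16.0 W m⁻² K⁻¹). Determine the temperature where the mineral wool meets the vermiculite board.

T = 93.8 °C

Treat each layer as a resistance in series:
  R_copper = (1/0.582 − 1/0.598)/(4πk) = 0.04597/(4π·320) = 1.143×10^-5 K/W
  R_mineral wool = (1/0.598 − 1/0.978)/(4πk) = 0.6497/(4π·0.0435) = 1.189 K/W
  R_vermiculite board = (1/0.978 − 1/1.31)/(4πk) = 0.2591/(4π·0.0702) = 0.2938 K/W
  R_conv,out = 1/(4πr²h) = 1/(4π·1.31²·16.0) = 0.002898 K/W
ΣR = 1.143×10^-5 + 1.189 + 0.2938 + 0.002898 = 1.486 K/W
Q = ΔT/ΣR = (338 °C − 32.8 °C)/1.486 = 205.4 W
From the inner boundary to the mineral wool/vermiculite board interface, ΣR_partial = 1.189 K/W.
T_interface = T_in − Q·ΣR_partial = 338 °C − (205.4)(1.189) = 93.8 °C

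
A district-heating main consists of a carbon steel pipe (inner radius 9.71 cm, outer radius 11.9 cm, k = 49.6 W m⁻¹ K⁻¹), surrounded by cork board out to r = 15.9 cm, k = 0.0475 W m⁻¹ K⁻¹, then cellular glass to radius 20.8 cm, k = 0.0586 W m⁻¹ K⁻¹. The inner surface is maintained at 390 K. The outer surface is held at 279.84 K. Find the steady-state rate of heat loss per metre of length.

Treat each layer as a resistance in series:
  R'_carbon steel = ln(0.119/0.0971)/(2πk) = 0.2034/(2π·49.6) = 6.526×10^-4 m·K/W
  R'_cork board = ln(0.159/0.119)/(2πk) = 0.2898/(2π·0.0475) = 0.9709 m·K/W
  R'_cellular glass = ln(0.208/0.159)/(2πk) = 0.2686/(2π·0.0586) = 0.7296 m·K/W
ΣR = 6.526×10^-4 + 0.9709 + 0.7296 = 1.701 m·K/W
Q' = ΔT/ΣR = (390 K − 279.84 K)/1.701 = 64.8 W/m

Q' = 64.8 W/m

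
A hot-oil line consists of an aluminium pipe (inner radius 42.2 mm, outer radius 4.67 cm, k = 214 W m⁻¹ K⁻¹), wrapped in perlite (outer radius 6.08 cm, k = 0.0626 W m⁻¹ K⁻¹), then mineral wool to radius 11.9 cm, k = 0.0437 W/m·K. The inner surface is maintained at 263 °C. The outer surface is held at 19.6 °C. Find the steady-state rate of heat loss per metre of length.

Series thermal resistances, inner to outer:
  R'_aluminium = ln(0.0467/0.0422)/(2πk) = 0.1013/(2π·214) = 7.536×10^-5 m·K/W
  R'_perlite = ln(0.0608/0.0467)/(2πk) = 0.2638/(2π·0.0626) = 0.6708 m·K/W
  R'_mineral wool = ln(0.119/0.0608)/(2πk) = 0.6715/(2π·0.0437) = 2.446 m·K/W
ΣR = 7.536×10^-5 + 0.6708 + 2.446 = 3.117 m·K/W
Q' = ΔT/ΣR = (263 °C − 19.6 °C)/3.117 = 78.1 W/m

Q' = 78.1 W/m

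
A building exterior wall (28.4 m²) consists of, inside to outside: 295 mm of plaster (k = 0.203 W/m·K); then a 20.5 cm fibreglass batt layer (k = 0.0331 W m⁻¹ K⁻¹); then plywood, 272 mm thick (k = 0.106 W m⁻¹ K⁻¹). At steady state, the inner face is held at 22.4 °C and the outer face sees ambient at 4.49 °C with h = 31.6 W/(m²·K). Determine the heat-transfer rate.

Resistance network (inner→outer):
  R_plaster = L/(kA) = 0.295/(0.203·28.4) = 0.05117 K/W
  R_fibreglass batt = L/(kA) = 0.205/(0.0331·28.4) = 0.2181 K/W
  R_plywood = L/(kA) = 0.272/(0.106·28.4) = 0.09035 K/W
  R_conv,out = 1/(hA) = 1/(31.6·28.4) = 0.001114 K/W
ΣR = 0.05117 + 0.2181 + 0.09035 + 0.001114 = 0.3607 K/W
Q = ΔT/ΣR = (22.4 °C − 4.49 °C)/0.3607 = 49.7 W

Q = 49.7 W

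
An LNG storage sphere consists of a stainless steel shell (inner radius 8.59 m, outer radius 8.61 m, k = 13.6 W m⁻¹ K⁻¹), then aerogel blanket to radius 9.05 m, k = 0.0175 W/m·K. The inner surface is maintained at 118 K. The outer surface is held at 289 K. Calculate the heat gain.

Treat each layer as a resistance in series:
  R_stainless steel = (1/8.59 − 1/8.61)/(4πk) = 2.704×10^-4/(4π·13.6) = 1.582×10^-6 K/W
  R_aerogel blanket = (1/8.61 − 1/9.05)/(4πk) = 0.005647/(4π·0.0175) = 0.02568 K/W
ΣR = 1.582×10^-6 + 0.02568 = 0.02568 K/W
Q = ΔT/ΣR = (118 K − 289 K)/0.02568 = -6660 W
(Negative Q ⇒ heat flows inward; heat gain = 6660 W.)

Q = 6.66 kW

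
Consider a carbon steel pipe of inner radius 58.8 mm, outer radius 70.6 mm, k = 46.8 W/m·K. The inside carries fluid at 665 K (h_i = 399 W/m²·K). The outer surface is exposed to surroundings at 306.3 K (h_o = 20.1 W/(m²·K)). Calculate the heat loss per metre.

Q' = 3.00 kW/m

Series thermal resistances, inner to outer:
  R'_conv,in = 1/(2πr h) = 1/(2π·0.0588·399) = 0.006784 m·K/W
  R'_carbon steel = ln(0.0706/0.0588)/(2πk) = 0.1829/(2π·46.8) = 6.220×10^-4 m·K/W
  R'_conv,out = 1/(2πr h) = 1/(2π·0.0706·20.1) = 0.1122 m·K/W
ΣR = 0.006784 + 6.220×10^-4 + 0.1122 = 0.1196 m·K/W
Q' = ΔT/ΣR = (665 K − 306.3 K)/0.1196 = 3000 W/m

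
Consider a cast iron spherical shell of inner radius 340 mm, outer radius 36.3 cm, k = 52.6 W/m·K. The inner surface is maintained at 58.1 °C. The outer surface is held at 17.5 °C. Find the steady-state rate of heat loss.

Q = 4πk·ΔT/(1/r₁ − 1/r₂) = 4π × 52.6 × 40.6 / (1/0.340 − 1/0.363) = 1.44×10^5 W

Q = 1.44×10^5 W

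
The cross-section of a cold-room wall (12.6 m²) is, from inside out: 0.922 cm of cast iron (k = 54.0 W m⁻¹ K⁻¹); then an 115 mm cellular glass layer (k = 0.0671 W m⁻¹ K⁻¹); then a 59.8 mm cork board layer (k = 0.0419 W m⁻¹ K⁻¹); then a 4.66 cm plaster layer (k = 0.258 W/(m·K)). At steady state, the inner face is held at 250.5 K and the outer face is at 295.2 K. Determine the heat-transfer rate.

Q = 170 W

Resistance network (inner→outer):
  R_cast iron = L/(kA) = 0.00922/(54.0·12.6) = 1.355×10^-5 K/W
  R_cellular glass = L/(kA) = 0.115/(0.0671·12.6) = 0.1360 K/W
  R_cork board = L/(kA) = 0.0598/(0.0419·12.6) = 0.1133 K/W
  R_plaster = L/(kA) = 0.0466/(0.258·12.6) = 0.01433 K/W
ΣR = 1.355×10^-5 + 0.1360 + 0.1133 + 0.01433 = 0.2636 K/W
Q = ΔT/ΣR = (250.5 K − 295.2 K)/0.2636 = -170 W
(Negative Q ⇒ heat flows inward; heat gain = 170 W.)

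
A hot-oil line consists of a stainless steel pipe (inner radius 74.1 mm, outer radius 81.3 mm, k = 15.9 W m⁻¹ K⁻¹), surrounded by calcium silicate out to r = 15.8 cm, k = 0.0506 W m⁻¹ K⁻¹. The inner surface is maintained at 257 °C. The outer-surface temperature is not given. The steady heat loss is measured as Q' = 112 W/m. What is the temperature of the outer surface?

T_out = 22.8 °C

Series resistances:
  R'_stainless steel = ln(0.0813/0.0741)/(2πk) = 0.09273/(2π·15.9) = 9.282×10^-4 m·K/W
  R'_calcium silicate = ln(0.158/0.0813)/(2πk) = 0.6644/(2π·0.0506) = 2.090 m·K/W
ΣR = 2.091 m·K/W
ΔT = Q'·ΣR = 112 × 2.091 = 234.2 K
Heat flows outward, so T_out = T_in − ΔT = 257 − 234.2 = 22.8 °C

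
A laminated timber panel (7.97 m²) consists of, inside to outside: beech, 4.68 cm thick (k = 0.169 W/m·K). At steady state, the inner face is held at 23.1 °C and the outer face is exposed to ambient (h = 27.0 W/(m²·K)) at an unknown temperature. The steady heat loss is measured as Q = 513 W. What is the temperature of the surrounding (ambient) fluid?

T_out = 2.89 °C

Sum the resistances:
  R_beech = L/(kA) = 0.0468/(0.169·7.97) = 0.03475 K/W
  R_conv,out = 1/(hA) = 1/(27.0·7.97) = 0.004647 K/W
ΣR = 0.03939 K/W
ΔT = Q·ΣR = 513 × 0.03939 = 20.21 K
Heat flows outward, so T_out = T_in − ΔT = 23.1 − 20.21 = 2.89 °C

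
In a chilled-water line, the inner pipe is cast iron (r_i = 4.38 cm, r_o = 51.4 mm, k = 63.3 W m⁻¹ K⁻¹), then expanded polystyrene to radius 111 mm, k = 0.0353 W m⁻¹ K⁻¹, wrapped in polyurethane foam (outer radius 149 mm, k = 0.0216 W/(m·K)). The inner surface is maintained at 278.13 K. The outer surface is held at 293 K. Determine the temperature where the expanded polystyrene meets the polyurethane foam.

T = 287.3 K

Resistance network (inner→outer):
  R'_cast iron = ln(0.0514/0.0438)/(2πk) = 0.1600/(2π·63.3) = 4.023×10^-4 m·K/W
  R'_expanded polystyrene = ln(0.111/0.0514)/(2πk) = 0.7699/(2π·0.0353) = 3.471 m·K/W
  R'_polyurethane foam = ln(0.149/0.111)/(2πk) = 0.2944/(2π·0.0216) = 2.169 m·K/W
ΣR = 4.023×10^-4 + 3.471 + 2.169 = 5.640 m·K/W
Q' = ΔT/ΣR = (278.13 K − 293 K)/5.640 = -2.637 W/m
From the inner boundary to the expanded polystyrene/polyurethane foam interface, ΣR_partial = 3.471 m·K/W.
T_interface = T_in − Q'·ΣR_partial = 278.13 K − (-2.637)(3.471) = 287.3 K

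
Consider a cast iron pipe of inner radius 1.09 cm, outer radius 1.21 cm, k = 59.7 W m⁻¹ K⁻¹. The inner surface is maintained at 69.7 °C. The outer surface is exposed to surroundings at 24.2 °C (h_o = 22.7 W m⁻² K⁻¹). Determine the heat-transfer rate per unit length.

Resistance network (inner→outer):
  R'_cast iron = ln(0.0121/0.0109)/(2πk) = 0.1044/(2π·59.7) = 2.784×10^-4 m·K/W
  R'_conv,out = 1/(2πr h) = 1/(2π·0.0121·22.7) = 0.5794 m·K/W
ΣR = 2.784×10^-4 + 0.5794 = 0.5797 m·K/W
Q' = ΔT/ΣR = (69.7 °C − 24.2 °C)/0.5797 = 78.5 W/m

Q' = 78.5 W/m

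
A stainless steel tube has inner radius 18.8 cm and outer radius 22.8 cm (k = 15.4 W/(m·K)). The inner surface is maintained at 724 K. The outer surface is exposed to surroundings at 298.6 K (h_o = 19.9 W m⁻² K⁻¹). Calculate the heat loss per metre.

Q' = 11.5 kW/m

Treat each layer as a resistance in series:
  R'_stainless steel = ln(0.228/0.188)/(2πk) = 0.1929/(2π·15.4) = 0.001994 m·K/W
  R'_conv,out = 1/(2πr h) = 1/(2π·0.228·19.9) = 0.03508 m·K/W
ΣR = 0.001994 + 0.03508 = 0.03707 m·K/W
Q' = ΔT/ΣR = (724 K − 298.6 K)/0.03707 = 11500 W/m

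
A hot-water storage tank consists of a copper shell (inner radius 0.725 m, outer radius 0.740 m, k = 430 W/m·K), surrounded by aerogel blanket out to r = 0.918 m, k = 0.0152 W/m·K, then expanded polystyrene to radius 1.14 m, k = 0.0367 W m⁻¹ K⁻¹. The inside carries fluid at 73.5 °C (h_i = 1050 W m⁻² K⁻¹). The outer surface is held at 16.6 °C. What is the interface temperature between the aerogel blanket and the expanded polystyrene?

T = 30.9 °C

Resistance network (inner→outer):
  R_conv,in = 1/(4πr²h) = 1/(4π·0.725²·1050) = 1.442×10^-4 K/W
  R_copper = (1/0.725 − 1/0.740)/(4πk) = 0.02796/(4π·430) = 5.174×10^-6 K/W
  R_aerogel blanket = (1/0.740 − 1/0.918)/(4πk) = 0.2620/(4π·0.0152) = 1.372 K/W
  R_expanded polystyrene = (1/0.918 − 1/1.14)/(4πk) = 0.2121/(4π·0.0367) = 0.4600 K/W
ΣR = 1.442×10^-4 + 5.174×10^-6 + 1.372 + 0.4600 = 1.832 K/W
Q = ΔT/ΣR = (73.5 °C − 16.6 °C)/1.832 = 31.06 W
From the inner boundary to the aerogel blanket/expanded polystyrene interface, ΣR_partial = 1.372 K/W.
T_interface = T_in − Q·ΣR_partial = 73.5 °C − (31.06)(1.372) = 30.9 °C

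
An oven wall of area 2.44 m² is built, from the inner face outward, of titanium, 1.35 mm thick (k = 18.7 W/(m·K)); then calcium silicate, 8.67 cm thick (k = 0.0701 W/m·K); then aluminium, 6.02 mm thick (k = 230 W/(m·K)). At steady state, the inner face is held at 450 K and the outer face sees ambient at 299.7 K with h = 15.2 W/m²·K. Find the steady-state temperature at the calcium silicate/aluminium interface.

T = 307.3 K

Series thermal resistances, inner to outer:
  R_titanium = L/(kA) = 0.00135/(18.7·2.44) = 2.959×10^-5 K/W
  R_calcium silicate = L/(kA) = 0.0867/(0.0701·2.44) = 0.5069 K/W
  R_aluminium = L/(kA) = 0.00602/(230·2.44) = 1.073×10^-5 K/W
  R_conv,out = 1/(hA) = 1/(15.2·2.44) = 0.02696 K/W
ΣR = 2.959×10^-5 + 0.5069 + 1.073×10^-5 + 0.02696 = 0.5339 K/W
Q = ΔT/ΣR = (450 K − 299.7 K)/0.5339 = 281.5 W
From the inner boundary to the calcium silicate/aluminium interface, ΣR_partial = 0.5069 K/W.
T_interface = T_in − Q·ΣR_partial = 450 K − (281.5)(0.5069) = 307.3 K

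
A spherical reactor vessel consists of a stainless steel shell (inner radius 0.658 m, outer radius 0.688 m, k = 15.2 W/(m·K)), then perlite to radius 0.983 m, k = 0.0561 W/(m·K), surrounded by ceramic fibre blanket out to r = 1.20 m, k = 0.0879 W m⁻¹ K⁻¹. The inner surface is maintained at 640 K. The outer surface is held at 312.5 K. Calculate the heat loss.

Series thermal resistances, inner to outer:
  R_stainless steel = (1/0.658 − 1/0.688)/(4πk) = 0.06627/(4π·15.2) = 3.469×10^-4 K/W
  R_perlite = (1/0.688 − 1/0.983)/(4πk) = 0.4362/(4π·0.0561) = 0.6187 K/W
  R_ceramic fibre blanket = (1/0.983 − 1/1.20)/(4πk) = 0.1840/(4π·0.0879) = 0.1665 K/W
ΣR = 3.469×10^-4 + 0.6187 + 0.1665 = 0.7855 K/W
Q = ΔT/ΣR = (640 K − 312.5 K)/0.7855 = 417 W

Q = 417 W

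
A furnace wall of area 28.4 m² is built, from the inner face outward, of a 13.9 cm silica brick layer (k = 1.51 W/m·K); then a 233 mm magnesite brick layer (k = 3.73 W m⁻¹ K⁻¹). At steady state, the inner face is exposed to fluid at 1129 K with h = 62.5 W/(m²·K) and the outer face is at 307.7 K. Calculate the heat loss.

Q = 1.37×10^5 W

Series thermal resistances, inner to outer:
  R_conv,in = 1/(hA) = 1/(62.5·28.4) = 5.634×10^-4 K/W
  R_silica brick = L/(kA) = 0.139/(1.51·28.4) = 0.003241 K/W
  R_magnesite brick = L/(kA) = 0.233/(3.73·28.4) = 0.002200 K/W
ΣR = 5.634×10^-4 + 0.003241 + 0.002200 = 0.006004 K/W
Q = ΔT/ΣR = (1129 K − 307.7 K)/0.006004 = 1.37×10^5 W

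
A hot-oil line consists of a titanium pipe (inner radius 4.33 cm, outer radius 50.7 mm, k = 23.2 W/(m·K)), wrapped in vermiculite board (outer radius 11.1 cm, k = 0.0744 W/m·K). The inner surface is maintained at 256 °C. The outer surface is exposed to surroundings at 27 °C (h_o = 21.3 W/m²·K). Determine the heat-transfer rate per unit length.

Treat each layer as a resistance in series:
  R'_titanium = ln(0.0507/0.0433)/(2πk) = 0.1578/(2π·23.2) = 0.001082 m·K/W
  R'_vermiculite board = ln(0.111/0.0507)/(2πk) = 0.7836/(2π·0.0744) = 1.676 m·K/W
  R'_conv,out = 1/(2πr h) = 1/(2π·0.111·21.3) = 0.06732 m·K/W
ΣR = 0.001082 + 1.676 + 0.06732 = 1.744 m·K/W
Q' = ΔT/ΣR = (256 °C − 27 °C)/1.744 = 131 W/m

Q' = 131 W/m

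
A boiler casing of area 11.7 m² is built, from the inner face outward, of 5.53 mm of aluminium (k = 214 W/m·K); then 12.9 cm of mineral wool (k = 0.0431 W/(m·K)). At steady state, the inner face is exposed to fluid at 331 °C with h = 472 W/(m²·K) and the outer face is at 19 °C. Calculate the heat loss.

Q = 1220 W

Resistance network (inner→outer):
  R_conv,in = 1/(hA) = 1/(472·11.7) = 1.811×10^-4 K/W
  R_aluminium = L/(kA) = 0.00553/(214·11.7) = 2.209×10^-6 K/W
  R_mineral wool = L/(kA) = 0.129/(0.0431·11.7) = 0.2558 K/W
ΣR = 1.811×10^-4 + 2.209×10^-6 + 0.2558 = 0.2560 K/W
Q = ΔT/ΣR = (331 °C − 19 °C)/0.2560 = 1220 W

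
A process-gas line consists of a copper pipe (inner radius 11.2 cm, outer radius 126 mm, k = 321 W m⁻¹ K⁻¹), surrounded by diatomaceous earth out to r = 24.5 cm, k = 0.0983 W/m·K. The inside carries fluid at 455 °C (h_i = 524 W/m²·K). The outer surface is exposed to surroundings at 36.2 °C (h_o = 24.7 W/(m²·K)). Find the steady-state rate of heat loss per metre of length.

Q' = 379 W/m

Series thermal resistances, inner to outer:
  R'_conv,in = 1/(2πr h) = 1/(2π·0.112·524) = 0.002712 m·K/W
  R'_copper = ln(0.126/0.112)/(2πk) = 0.1178/(2π·321) = 5.840×10^-5 m·K/W
  R'_diatomaceous earth = ln(0.245/0.126)/(2πk) = 0.6650/(2π·0.0983) = 1.077 m·K/W
  R'_conv,out = 1/(2πr h) = 1/(2π·0.245·24.7) = 0.02630 m·K/W
ΣR = 0.002712 + 5.840×10^-5 + 1.077 + 0.02630 = 1.106 m·K/W
Q' = ΔT/ΣR = (455 °C − 36.2 °C)/1.106 = 379 W/m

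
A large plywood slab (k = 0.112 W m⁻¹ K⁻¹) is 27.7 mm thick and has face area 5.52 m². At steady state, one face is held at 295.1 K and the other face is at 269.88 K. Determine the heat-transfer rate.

Q = kA·ΔT/L = 0.112 × 5.52 × |295.1 K − 269.88 K| / 0.0277 = 563 W

Q = 563 W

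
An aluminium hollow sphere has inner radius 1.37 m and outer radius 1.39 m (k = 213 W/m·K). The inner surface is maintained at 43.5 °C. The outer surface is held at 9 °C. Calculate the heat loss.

Q = 8790 kW

Q = 4πk·ΔT/(1/r₁ − 1/r₂) = 4π × 213 × 34.5 / (1/1.37 − 1/1.39) = 8.79×10^6 W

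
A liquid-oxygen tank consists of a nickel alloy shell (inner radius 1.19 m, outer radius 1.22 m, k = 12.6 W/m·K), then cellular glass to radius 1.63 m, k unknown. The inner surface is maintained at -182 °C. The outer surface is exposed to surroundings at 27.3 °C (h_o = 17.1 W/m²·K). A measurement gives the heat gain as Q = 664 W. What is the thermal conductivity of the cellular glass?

ΣR = ΔT/Q = |-182 − 27.3|/664 = 0.3152 K/W
Known resistances:
  R_nickel alloy = (1/1.19 − 1/1.22)/(4πk) = 0.02066/(4π·12.6) = 1.305×10^-4 K/W
  R_conv,out = 1/(4πr²h) = 1/(4π·1.63²·17.1) = 0.001752 K/W
R_cellular glass = ΣR − ΣR_known = 0.3152 − 0.001883 = 0.3133 K/W
(1/r₁−1/r₂)/(4πk) = 0.3133 ⇒ k = 0.2062/(4π·0.3133) = 0.0524 W/m·K

k = 0.0524 W/m·K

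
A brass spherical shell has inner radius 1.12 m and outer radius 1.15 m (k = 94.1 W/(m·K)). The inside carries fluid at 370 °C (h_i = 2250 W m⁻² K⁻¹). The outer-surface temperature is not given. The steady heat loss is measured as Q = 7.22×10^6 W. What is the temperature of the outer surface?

T_out = 24.2 °C

Series resistances:
  R_conv,in = 1/(4πr²h) = 1/(4π·1.12²·2250) = 2.819×10^-5 K/W
  R_brass = (1/1.12 − 1/1.15)/(4πk) = 0.02329/(4π·94.1) = 1.970×10^-5 K/W
ΣR = 4.789×10^-5 K/W
ΔT = Q·ΣR = 7.22×10^6 × 4.789×10^-5 = 345.8 K
Heat flows outward, so T_out = T_in − ΔT = 370 − 345.8 = 24.2 °C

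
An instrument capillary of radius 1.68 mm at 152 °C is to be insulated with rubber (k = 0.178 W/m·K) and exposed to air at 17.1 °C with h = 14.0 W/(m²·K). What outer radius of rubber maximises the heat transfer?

r_cr = 1.27 cm

For a cylinder, r_cr = k_ins/h = 0.178/14.0 = 0.0127 m = 1.27 cm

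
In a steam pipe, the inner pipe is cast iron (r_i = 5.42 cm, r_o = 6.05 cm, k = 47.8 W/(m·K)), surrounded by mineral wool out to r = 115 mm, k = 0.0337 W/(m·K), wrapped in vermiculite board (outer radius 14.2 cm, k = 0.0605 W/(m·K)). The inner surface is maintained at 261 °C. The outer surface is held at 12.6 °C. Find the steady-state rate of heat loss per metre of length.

Series thermal resistances, inner to outer:
  R'_cast iron = ln(0.0605/0.0542)/(2πk) = 0.1100/(2π·47.8) = 3.661×10^-4 m·K/W
  R'_mineral wool = ln(0.115/0.0605)/(2πk) = 0.6423/(2π·0.0337) = 3.033 m·K/W
  R'_vermiculite board = ln(0.142/0.115)/(2πk) = 0.2109/(2π·0.0605) = 0.5548 m·K/W
ΣR = 3.661×10^-4 + 3.033 + 0.5548 = 3.588 m·K/W
Q' = ΔT/ΣR = (261 °C − 12.6 °C)/3.588 = 69.2 W/m

Q' = 69.2 W/m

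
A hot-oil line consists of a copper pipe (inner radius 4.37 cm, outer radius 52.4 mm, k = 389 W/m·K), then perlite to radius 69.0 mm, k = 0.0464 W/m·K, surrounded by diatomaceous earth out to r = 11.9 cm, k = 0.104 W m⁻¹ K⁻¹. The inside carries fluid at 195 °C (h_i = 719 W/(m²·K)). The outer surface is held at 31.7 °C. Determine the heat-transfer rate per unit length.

Q' = 91.6 W/m

Resistance network (inner→outer):
  R'_conv,in = 1/(2πr h) = 1/(2π·0.0437·719) = 0.005065 m·K/W
  R'_copper = ln(0.0524/0.0437)/(2πk) = 0.1816/(2π·389) = 7.428×10^-5 m·K/W
  R'_perlite = ln(0.0690/0.0524)/(2πk) = 0.2752/(2π·0.0464) = 0.9440 m·K/W
  R'_diatomaceous earth = ln(0.119/0.0690)/(2πk) = 0.5450/(2π·0.104) = 0.8341 m·K/W
ΣR = 0.005065 + 7.428×10^-5 + 0.9440 + 0.8341 = 1.783 m·K/W
Q' = ΔT/ΣR = (195 °C − 31.7 °C)/1.783 = 91.6 W/m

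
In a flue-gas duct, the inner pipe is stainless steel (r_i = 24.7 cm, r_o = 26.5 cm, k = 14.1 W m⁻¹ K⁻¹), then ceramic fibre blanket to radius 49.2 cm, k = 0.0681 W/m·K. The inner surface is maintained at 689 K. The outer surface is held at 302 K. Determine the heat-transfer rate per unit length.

Resistance network (inner→outer):
  R'_stainless steel = ln(0.265/0.247)/(2πk) = 0.07034/(2π·14.1) = 7.940×10^-4 m·K/W
  R'_ceramic fibre blanket = ln(0.492/0.265)/(2πk) = 0.6187/(2π·0.0681) = 1.446 m·K/W
ΣR = 7.940×10^-4 + 1.446 = 1.447 m·K/W
Q' = ΔT/ΣR = (689 K − 302 K)/1.447 = 267 W/m

Q' = 267 W/m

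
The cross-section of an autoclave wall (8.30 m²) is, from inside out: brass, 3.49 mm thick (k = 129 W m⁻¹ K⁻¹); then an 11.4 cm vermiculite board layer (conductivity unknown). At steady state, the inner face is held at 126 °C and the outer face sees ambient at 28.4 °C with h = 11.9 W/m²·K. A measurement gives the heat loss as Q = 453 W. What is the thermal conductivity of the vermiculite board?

ΣR = ΔT/Q = |126 − 28.4|/453 = 0.2155 K/W
Known resistances:
  R_brass = L/(kA) = 0.00349/(129·8.30) = 3.260×10^-6 K/W
  R_conv,out = 1/(hA) = 1/(11.9·8.30) = 0.01012 K/W
R_vermiculite board = ΣR − ΣR_known = 0.2155 − 0.01012 = 0.2054 K/W
L/(kA) = 0.2054 ⇒ k = 0.114/(0.2054·8.30) = 0.0669 W/m·K

k = 0.0669 W/m·K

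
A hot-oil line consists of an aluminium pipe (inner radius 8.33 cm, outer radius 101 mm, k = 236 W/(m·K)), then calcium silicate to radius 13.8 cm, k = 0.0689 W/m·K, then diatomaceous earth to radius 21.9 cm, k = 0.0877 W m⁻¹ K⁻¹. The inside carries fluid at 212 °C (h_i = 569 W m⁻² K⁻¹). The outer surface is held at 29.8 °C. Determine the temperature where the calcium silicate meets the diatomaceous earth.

Resistance network (inner→outer):
  R'_conv,in = 1/(2πr h) = 1/(2π·0.0833·569) = 0.003358 m·K/W
  R'_aluminium = ln(0.101/0.0833)/(2πk) = 0.1927/(2π·236) = 1.299×10^-4 m·K/W
  R'_calcium silicate = ln(0.138/0.101)/(2πk) = 0.3121/(2π·0.0689) = 0.7210 m·K/W
  R'_diatomaceous earth = ln(0.219/0.138)/(2πk) = 0.4618/(2π·0.0877) = 0.8381 m·K/W
ΣR = 0.003358 + 1.299×10^-4 + 0.7210 + 0.8381 = 1.563 m·K/W
Q' = ΔT/ΣR = (212 °C − 29.8 °C)/1.563 = 116.6 W/m
From the inner boundary to the calcium silicate/diatomaceous earth interface, ΣR_partial = 0.7245 m·K/W.
T_interface = T_in − Q'·ΣR_partial = 212 °C − (116.6)(0.7245) = 128 °C

T = 128 °C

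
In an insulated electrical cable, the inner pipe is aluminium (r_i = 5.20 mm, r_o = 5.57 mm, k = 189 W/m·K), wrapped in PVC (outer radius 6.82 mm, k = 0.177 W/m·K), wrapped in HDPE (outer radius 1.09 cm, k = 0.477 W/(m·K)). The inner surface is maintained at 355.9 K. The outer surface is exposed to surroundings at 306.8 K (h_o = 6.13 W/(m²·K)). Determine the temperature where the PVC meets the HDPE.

T = 352.6 K

Treat each layer as a resistance in series:
  R'_aluminium = ln(0.00557/0.00520)/(2πk) = 0.06874/(2π·189) = 5.788×10^-5 m·K/W
  R'_PVC = ln(0.00682/0.00557)/(2πk) = 0.2025/(2π·0.177) = 0.1821 m·K/W
  R'_HDPE = ln(0.0109/0.00682)/(2πk) = 0.4689/(2π·0.477) = 0.1565 m·K/W
  R'_conv,out = 1/(2πr h) = 1/(2π·0.0109·6.13) = 2.382 m·K/W
ΣR = 5.788×10^-5 + 0.1821 + 0.1565 + 2.382 = 2.721 m·K/W
Q' = ΔT/ΣR = (355.9 K − 306.8 K)/2.721 = 18.04 W/m
From the inner boundary to the PVC/HDPE interface, ΣR_partial = 0.1822 m·K/W.
T_interface = T_in − Q'·ΣR_partial = 355.9 K − (18.04)(0.1822) = 352.6 K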